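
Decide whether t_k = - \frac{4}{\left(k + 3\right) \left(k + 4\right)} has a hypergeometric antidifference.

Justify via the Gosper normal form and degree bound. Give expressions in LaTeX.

Yes. s_k = - \frac{4 k}{3 k + 9}.

Step 1: r(k) = (k + 3)/(k + 5).
Take A(k)=k + 3, B(k)=k + 5, C(k)=1.
Key eq: (k + 3)·f(k+1) = (k + 4)·f(k) + (1).
Degrees (1,1,0) ⇒ d ≤ 1.
Solving with deg f ≤ 1: f(k) = k/3.
Then R = B(k−1)f/C = k*(k + 4)/3, so s_k = R(k)·t_k = -4*k/(3*k + 9).
s_(k+1) − s_k = -4/(k**2 + 7*k + 12) = t_k.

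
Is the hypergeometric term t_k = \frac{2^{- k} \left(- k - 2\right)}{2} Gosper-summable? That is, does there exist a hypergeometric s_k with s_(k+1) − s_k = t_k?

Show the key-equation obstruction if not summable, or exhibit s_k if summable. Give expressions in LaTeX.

Yes. s_k = 2^{- k} \left(k + 3\right).

r(k) = (k + 3)/(2*(k + 2)) after simplifying.
Take A(k)=1/2, B(k)=1, C(k)=k + 2.
Set up (1/2)·f(k+1) − (1)·f(k) − (k + 2) = 0.
Degrees (0,0,1) ⇒ d ≤ 1.
A polynomial solution: f(k) = -2*(k + 3).
R(k) = B(k−1)·f(k)/C(k) = -2*(k + 3)/(k + 2); s_k = R·t_k = (k + 3)/2**k.
Δs = (-k - 2)/(2*2**k), as required.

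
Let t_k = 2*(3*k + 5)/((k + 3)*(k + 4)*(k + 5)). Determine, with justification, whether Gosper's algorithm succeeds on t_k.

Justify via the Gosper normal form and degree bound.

Yes. s_k = k*(7*k + 13)/(6*(k + 3)*(k + 4)).

The ratio is (k + 3)*(3*k + 8)/((k + 6)*(3*k + 5)).
Factor: A=k + 3; B=k + 6; C=k + 5/3.
Set up (k + 3)·f(k+1) − (k + 5)·f(k) − (k + 5/3) = 0.
From deg A=1, deg B=1, deg C=1: d=2.
Solve for f: f(k) = k*(7*k + 13)/36 (degree 2 ≤ 2).
Then R = B(k−1)f/C = k*(k + 5)*(7*k + 13)/(12*(3*k + 5)), so s_k = R(k)·t_k = k*(7*k + 13)/(6*(k + 3)*(k + 4)).
Verify: 2*(3*k + 5)/(k**3 + 12*k**2 + 47*k + 60) matches t_k.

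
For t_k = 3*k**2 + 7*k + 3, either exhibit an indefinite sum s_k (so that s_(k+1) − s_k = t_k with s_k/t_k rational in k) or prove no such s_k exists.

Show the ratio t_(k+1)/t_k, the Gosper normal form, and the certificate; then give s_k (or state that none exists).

s_k = k**2*(k + 2)

t_(k+1)/t_k = (3*k**2 + 13*k + 13)/(3*k**2 + 7*k + 3).
Take A(k)=1, B(k)=1, C(k)=k**2 + 7*k/3 + 1.
Solve (1)·f(k+1) − (1)·f(k) = k**2 + 7*k/3 + 1.
d = 3 from the (0,0,2) case.
A polynomial solution: f(k) = k**2*(k + 2)/3.
R(k) = B(k−1)·f(k)/C(k) = k**2*(k + 2)/(3*k**2 + 7*k + 3); s_k = R·t_k = k**2*(k + 2).
Check: Δs_k = 3*k**2 + 7*k + 3. ✓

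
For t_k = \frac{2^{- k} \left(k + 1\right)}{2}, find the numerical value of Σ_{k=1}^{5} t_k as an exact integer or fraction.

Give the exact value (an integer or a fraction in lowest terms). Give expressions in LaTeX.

The ratio is (k + 2)/(2*(k + 1)).
A = 1/2, B = 1, C = k + 1.
f must satisfy (1/2)·f(k+1) − (1)·f(k) = k + 1.
deg f ≤ 1 (via 0,0,1).
Solve for f: f(k) = -2*(k + 2) (degree 1 ≤ 1).
Then R = B(k−1)f/C = -2*(k + 2)/(k + 1), so s_k = R(k)·t_k = (-k - 2)/2**k.
Δs = (k + 1)/(2*2**k), as required.
Sum = s_(6) − s_(1); s_(6) = -1/8, s_(1) = -3/2 ⇒ 11/8.

Σ = 11/8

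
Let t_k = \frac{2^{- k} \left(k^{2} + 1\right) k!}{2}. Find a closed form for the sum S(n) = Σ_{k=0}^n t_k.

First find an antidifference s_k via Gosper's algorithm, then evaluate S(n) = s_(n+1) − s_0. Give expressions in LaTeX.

Step 1: r(k) = (k + 1)*((k + 1)**2 + 1)/(2*(k**2 + 1)).
A = k/2 + 1/2, B = 1, C = k**2 + 1.
Key eq: (k/2 + 1/2)·f(k+1) = (1)·f(k) + (k**2 + 1).
From deg A=1, deg B=0, deg C=2: d=1.
Coefficient equations give f(k) = 2*k.
So s_k = (B(k−1)f/C)·t_k = (2*k/(k**2 + 1))·t_k = k*factorial(k)/2**k.
Δs = (k**2 + 1)*factorial(k)/(2*2**k), as required.
Telescope: S(n) = s_(n+1) − s_(0) = 2**(-n - 1)*(n + 1)*factorial(n + 1) − (0) = 2**(-n - 1)*(n + 1)*factorial(n + 1).

S(n) = 2^{- n - 1} \left(n + 1\right) \left(n + 1\right)!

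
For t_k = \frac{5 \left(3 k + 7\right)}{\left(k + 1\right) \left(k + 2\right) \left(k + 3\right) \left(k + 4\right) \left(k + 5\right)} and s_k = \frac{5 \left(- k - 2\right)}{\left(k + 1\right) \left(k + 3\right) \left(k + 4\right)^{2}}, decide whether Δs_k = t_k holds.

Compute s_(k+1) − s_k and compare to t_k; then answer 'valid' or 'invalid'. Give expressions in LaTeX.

Invalid: residual \frac{20 \left(- 2 k^{2} - 13 k - 19\right)}{k^{7} + 24 k^{6} + 240 k^{5} + 1290 k^{4} + 3999 k^{3} + 7086 k^{2} + 6560 k + 2400} ≠ 0.

s_(k+1) = 5*(-k - 3)/((k + 2)*(k + 4)*(k + 5)**2)
s_(k+1) − s_k = 5*(-(k + 1)*(k + 3)**2*(k + 4) + (k + 2)**2*(k + 5)**2)/((k + 1)*(k + 2)*(k + 3)*(k + 4)**2*(k + 5)**2)
(s_(k+1) − s_k) − t_k = 20*(-2*k**2 - 13*k - 19)/(k**7 + 24*k**6 + 240*k**5 + 1290*k**4 + 3999*k**3 + 7086*k**2 + 6560*k + 2400)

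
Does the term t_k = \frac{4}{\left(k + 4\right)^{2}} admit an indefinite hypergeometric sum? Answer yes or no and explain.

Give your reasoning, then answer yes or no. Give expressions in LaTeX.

r(k) = (k + 4)**2/(k + 5)**2 after simplifying.
A = k**2 + 8*k + 16, B = k**2 + 10*k + 25, C = 1.
Need (k**2 + 8*k + 16)·f(k+1) − (k**2 + 8*k + 16)·f(k) = 1.
Bound: deg f ≤ 0.
f = c0 ⇒ A·f(k+1) − B(k−1)·f(k) − C = -1. The system {-1 = 0} is inconsistent; no antidifference.

No. Not Gosper-summable.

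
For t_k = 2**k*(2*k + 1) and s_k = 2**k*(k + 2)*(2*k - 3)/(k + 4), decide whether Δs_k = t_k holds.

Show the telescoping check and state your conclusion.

s_(k+1) = 2**(k + 1)*(k + 3)*(2*k - 1)/(k + 5)
s_(k+1) − s_k = 2**k*(2*k**3 + 15*k**2 + 35*k + 6)/(k**2 + 9*k + 20)
(s_(k+1) − s_k) − t_k = 2**(k + 1)*(-2*k**2 - 7*k - 7)/(k**2 + 9*k + 20)

Invalid: residual 2**(k + 1)*(-2*k**2 - 7*k - 7)/(k**2 + 9*k + 20) ≠ 0.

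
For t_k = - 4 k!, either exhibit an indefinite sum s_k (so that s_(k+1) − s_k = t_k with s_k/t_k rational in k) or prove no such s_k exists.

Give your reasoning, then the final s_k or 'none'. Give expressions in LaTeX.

Compute t_(k+1)/t_k: get k + 1.
Gosper form: A/B · C(k+1)/C(k) with A=k + 1, B=1, C=1.
Need (k + 1)·f(k+1) − (1)·f(k) = 1.
Degrees (1,0,0) ⇒ d ≤ -1.
d = -1 < 0 ⇒ no nonzero polynomial f; not summable.

none (Gosper's algorithm certifies no s_k)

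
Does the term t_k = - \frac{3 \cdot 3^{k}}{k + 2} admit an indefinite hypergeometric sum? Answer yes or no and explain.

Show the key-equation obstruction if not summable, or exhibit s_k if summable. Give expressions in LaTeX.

Compute t_(k+1)/t_k: get 3*(k + 2)/(k + 3).
So A=3*k + 6 and B=k + 3, with C=1.
Key eq: (3*k + 6)·f(k+1) = (k + 2)·f(k) + (1).
From deg A=1, deg B=1, deg C=0: d=-1.
d = -1 < 0 ⇒ no nonzero polynomial f; not summable.

No. Not Gosper-summable.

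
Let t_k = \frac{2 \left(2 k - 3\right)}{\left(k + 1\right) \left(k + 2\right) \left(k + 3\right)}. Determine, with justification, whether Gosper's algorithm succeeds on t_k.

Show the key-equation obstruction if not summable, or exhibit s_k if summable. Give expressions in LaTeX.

Yes. s_k = \frac{k \left(- k - 11\right)}{2 \left(k + 1\right) \left(k + 2\right)}.

The ratio is (k + 1)*(2*k - 1)/((k + 4)*(2*k - 3)).
So A=k + 1 and B=k + 4, with C=k - 3/2.
Solve (k + 1)·f(k+1) − (k + 3)·f(k) = k - 3/2.
d = 2 from the (1,1,1) case.
Solving with deg f ≤ 2: f(k) = -k*(k + 11)/8.
So s_k = (B(k−1)f/C)·t_k = (-k*(k + 3)*(k + 11)/(4*(2*k - 3)))·t_k = k*(-k - 11)/(2*(k + 1)*(k + 2)).
Verify: 2*(2*k - 3)/(k**3 + 6*k**2 + 11*k + 6) matches t_k.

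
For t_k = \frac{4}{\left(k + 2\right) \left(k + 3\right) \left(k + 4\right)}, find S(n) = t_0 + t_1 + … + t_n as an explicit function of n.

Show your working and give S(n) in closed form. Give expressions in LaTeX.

Compute t_(k+1)/t_k: get (k + 2)/(k + 5).
Take A(k)=k + 2, B(k)=k + 5, C(k)=1.
Need (k + 2)·f(k+1) − (k + 4)·f(k) = 1.
Bound: deg f ≤ 2.
Solving with deg f ≤ 2: f(k) = k*(k + 5)/12.
Then R = B(k−1)f/C = k*(k + 4)*(k + 5)/12, so s_k = R(k)·t_k = k*(k + 5)/(3*(k + 2)*(k + 3)).
s_(k+1) − s_k = 4/(k**3 + 9*k**2 + 26*k + 24) = t_k.
s_(n+1) = (n**2 + 7*n + 6)/(3*(n**2 + 7*n + 12)) and s_(0) = 0, so S(n) = (n**2 + 7*n + 6)/(3*(n**2 + 7*n + 12)).

S(n) = \frac{n^{2} + 7 n + 6}{3 \left(n^{2} + 7 n + 12\right)}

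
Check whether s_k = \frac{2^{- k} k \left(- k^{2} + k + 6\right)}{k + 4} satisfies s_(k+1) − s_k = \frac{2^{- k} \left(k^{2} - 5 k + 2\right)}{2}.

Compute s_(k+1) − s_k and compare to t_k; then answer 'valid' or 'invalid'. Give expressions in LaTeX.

s_(k+1) = (k + 1)*(k - (k + 1)**2 + 7)/(2*2**k*(k + 5))
s_(k+1) − s_k = (k**4 + 2*k**3 - 25*k**2 - 34*k + 24)/(2*2**k*(k**2 + 9*k + 20))
(s_(k+1) − s_k) − t_k = (-k**3 - k**2 + 24*k - 8)/(2**k*(k**2 + 9*k + 20))

Invalid: residual \frac{2^{- k} \left(- k^{3} - k^{2} + 24 k - 8\right)}{k^{2} + 9 k + 20} ≠ 0.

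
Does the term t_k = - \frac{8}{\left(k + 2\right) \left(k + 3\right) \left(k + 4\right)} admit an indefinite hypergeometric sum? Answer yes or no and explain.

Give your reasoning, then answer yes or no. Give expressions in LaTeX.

Compute t_(k+1)/t_k: get (k + 2)/(k + 5).
Gosper form: A/B · C(k+1)/C(k) with A=k + 2, B=k + 5, C=1.
Solve (k + 2)·f(k+1) − (k + 4)·f(k) = 1.
From deg A=1, deg B=1, deg C=0: d=2.
Match coefficients ⇒ f(k) = k*(k + 5)/12.
So s_k = (B(k−1)f/C)·t_k = (k*(k + 4)*(k + 5)/12)·t_k = 2*k*(-k - 5)/(3*(k + 2)*(k + 3)).
Δs = -8/(k**3 + 9*k**2 + 26*k + 24), as required.

Yes. s_k = \frac{2 k \left(- k - 5\right)}{3 \left(k + 2\right) \left(k + 3\right)}.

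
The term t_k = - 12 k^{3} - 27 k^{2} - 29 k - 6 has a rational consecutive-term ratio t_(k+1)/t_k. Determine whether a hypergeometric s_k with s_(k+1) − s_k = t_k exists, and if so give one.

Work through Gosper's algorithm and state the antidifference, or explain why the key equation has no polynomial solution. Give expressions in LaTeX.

s_k = k \left(- 3 k^{3} - 3 k^{2} - 4 k + 4\right)

r(k) = (12*k**3 + 63*k**2 + 119*k + 74)/(12*k**3 + 27*k**2 + 29*k + 6) after simplifying.
Gosper form: A/B · C(k+1)/C(k) with A=1, B=1, C=k**3 + 9*k**2/4 + 29*k/12 + 1/2.
Solve (1)·f(k+1) − (1)·f(k) = k**3 + 9*k**2/4 + 29*k/12 + 1/2.
deg f ≤ 4 (via 0,0,3).
Solving with deg f ≤ 4: f(k) = k*(3*k**3 + 3*k**2 + 4*k - 4)/12.
R(k) = B(k−1)·f(k)/C(k) = k*(3*k**3 + 3*k**2 + 4*k - 4)/(12*k**3 + 27*k**2 + 29*k + 6); s_k = R·t_k = k*(-3*k**3 - 3*k**2 - 4*k + 4).
Δs = -12*k**3 - 27*k**2 - 29*k - 6, as required.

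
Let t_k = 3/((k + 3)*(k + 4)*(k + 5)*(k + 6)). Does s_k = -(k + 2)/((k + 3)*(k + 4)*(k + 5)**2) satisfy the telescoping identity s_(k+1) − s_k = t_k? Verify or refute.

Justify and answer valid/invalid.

Invalid: residual 3*(-4*k - 21)/(k**6 + 29*k**5 + 347*k**4 + 2191*k**3 + 7692*k**2 + 14220*k + 10800) ≠ 0.

s_(k+1) = (-k - 3)/((k + 4)*(k + 5)*(k + 6)**2)
s_(k+1) − s_k = 3*(k**2 + 7*k + 9)/(k**6 + 29*k**5 + 347*k**4 + 2191*k**3 + 7692*k**2 + 14220*k + 10800)
(s_(k+1) − s_k) − t_k = 3*(-4*k - 21)/(k**6 + 29*k**5 + 347*k**4 + 2191*k**3 + 7692*k**2 + 14220*k + 10800)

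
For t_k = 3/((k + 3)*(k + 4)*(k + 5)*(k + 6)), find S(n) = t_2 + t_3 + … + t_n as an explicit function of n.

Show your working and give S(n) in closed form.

The ratio is (k + 3)/(k + 7).
Factor: A=k + 3; B=k + 7; C=1.
Solve (k + 3)·f(k+1) − (k + 6)·f(k) = 1.
From deg A=1, deg B=1, deg C=0: d=3.
Coefficient equations give f(k) = k*(k**2 + 12*k + 47)/180.
So s_k = (B(k−1)f/C)·t_k = (k*(k + 6)*(k**2 + 12*k + 47)/180)·t_k = k*(k**2 + 12*k + 47)/(60*(k + 3)*(k + 4)*(k + 5)).
Verify: 3/(k**4 + 18*k**3 + 119*k**2 + 342*k + 360) matches t_k.
Evaluate: s_(n+1) = (n**3 + 15*n**2 + 74*n + 60)/(60*(n**3 + 15*n**2 + 74*n + 120)); subtract s_(2) = 1/84 ⇒ S(n) = (n**3 + 15*n**2 + 74*n - 90)/(210*(n**3 + 15*n**2 + 74*n + 120)).

S(n) = (n**3 + 15*n**2 + 74*n - 90)/(210*(n**3 + 15*n**2 + 74*n + 120))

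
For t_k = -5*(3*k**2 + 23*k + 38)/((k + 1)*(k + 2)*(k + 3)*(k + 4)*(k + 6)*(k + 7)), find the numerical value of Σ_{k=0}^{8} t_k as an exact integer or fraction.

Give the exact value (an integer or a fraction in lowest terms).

Σ = -11/40

Ratio r(k) = (k + 1)*(k + 6)*(23*k + 3*(k + 1)**2 + 61)/((k + 5)*(k + 8)*(3*k**2 + 23*k + 38)).
Factor: A=k + 1; B=k + 8; C=k**3 + 38*k**2/3 + 51*k + 190/3.
f must satisfy (k + 1)·f(k+1) − (k + 7)·f(k) = k**3 + 38*k**2/3 + 51*k + 190/3.
Bound: deg f ≤ 6.
Match coefficients ⇒ f(k) = k*(k + 2)*(k + 4)*(k + 5)*(k**2 + 10*k + 27)/54.
Get s_k = R·t_k = 5*k*(-k**2 - 10*k - 27)/(18*(k**3 + 10*k**2 + 27*k + 18)) with R(k) = B(k−1)f(k)/C(k) = k*(k + 2)*(k + 4)*(k + 7)*(k**2 + 10*k + 27)/(18*(3*k**2 + 23*k + 38)).
Verify: 5*(-3*k**2 - 23*k - 38)/(k**6 + 23*k**5 + 207*k**4 + 925*k**3 + 2144*k**2 + 2412*k + 1008) matches t_k.
Sum = s_(9) − s_(0); s_(9) = -11/40, s_(0) = 0 ⇒ -11/40.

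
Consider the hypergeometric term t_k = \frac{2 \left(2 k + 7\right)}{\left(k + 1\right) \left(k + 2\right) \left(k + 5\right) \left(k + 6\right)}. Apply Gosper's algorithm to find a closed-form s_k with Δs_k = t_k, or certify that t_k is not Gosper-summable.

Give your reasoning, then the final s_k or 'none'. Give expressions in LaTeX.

s_k = \frac{2 k \left(k + 6\right)}{5 \left(k^{2} + 6 k + 5\right)}

t_(k+1)/t_k = (k + 1)*(k + 5)*(2*k + 9)/((k + 3)*(k + 7)*(2*k + 7)).
Factor: A=k + 1; B=k + 7; C=k**3 + 21*k**2/2 + 73*k/2 + 42.
f must satisfy (k + 1)·f(k+1) − (k + 6)·f(k) = k**3 + 21*k**2/2 + 73*k/2 + 42.
From deg A=1, deg B=1, deg C=3: d=5.
A polynomial solution: f(k) = k*(k + 2)*(k + 3)*(k + 4)*(k + 6)/10.
So s_k = (B(k−1)f/C)·t_k = (k*(k + 2)*(k + 6)**2/(5*(2*k + 7)))·t_k = 2*k*(k + 6)/(5*(k**2 + 6*k + 5)).
Check: Δs_k = 2*(2*k + 7)/(k**4 + 14*k**3 + 65*k**2 + 112*k + 60). ✓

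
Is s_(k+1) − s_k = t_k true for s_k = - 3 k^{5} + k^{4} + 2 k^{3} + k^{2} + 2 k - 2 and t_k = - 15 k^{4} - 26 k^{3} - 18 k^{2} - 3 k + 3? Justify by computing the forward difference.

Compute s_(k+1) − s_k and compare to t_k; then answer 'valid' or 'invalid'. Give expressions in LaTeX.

valid; difference matches t_k

s_(k+1) = -3*k**5 - 14*k**4 - 24*k**3 - 17*k**2 - k + 1
s_(k+1) − s_k = -15*k**4 - 26*k**3 - 18*k**2 - 3*k + 3
(s_(k+1) − s_k) − t_k = 0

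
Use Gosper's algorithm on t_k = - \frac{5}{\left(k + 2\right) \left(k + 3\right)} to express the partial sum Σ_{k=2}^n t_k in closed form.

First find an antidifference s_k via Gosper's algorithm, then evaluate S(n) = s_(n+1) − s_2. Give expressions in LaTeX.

S(n) = \frac{5 \left(1 - n\right)}{4 \left(n + 3\right)}

Step 1: r(k) = (k + 2)/(k + 4).
Gosper form: A/B · C(k+1)/C(k) with A=k + 2, B=k + 4, C=1.
Set up (k + 2)·f(k+1) − (k + 3)·f(k) − (1) = 0.
d = 1 from the (1,1,0) case.
Solve for f: f(k) = k/2 (degree 1 ≤ 1).
Certificate R = B(k−1)f/C = k*(k + 3)/2 gives s_k = -5*k/(2*k + 4).
Δs = -5/(k**2 + 5*k + 6), as required.
Σ_(k=2)^n t_k = s_(n+1) − s_(2) = (5*(-n - 1)/(2*(n + 3))) − (-5/4), i.e. 5*(1 - n)/(4*(n + 3)).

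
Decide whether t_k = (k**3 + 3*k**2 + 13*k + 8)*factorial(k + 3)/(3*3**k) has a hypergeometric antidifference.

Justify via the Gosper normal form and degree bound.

Yes. s_k = (k**2 + 4)*factorial(k + 3)/3**k.

The ratio is (k**4 + 10*k**3 + 46*k**2 + 113*k + 100)/(3*(k**3 + 3*k**2 + 13*k + 8)).
Gosper form: A/B · C(k+1)/C(k) with A=k/3 + 4/3, B=1, C=k**3 + 3*k**2 + 13*k + 8.
Set up (k/3 + 4/3)·f(k+1) − (1)·f(k) − (k**3 + 3*k**2 + 13*k + 8) = 0.
Bound: deg f ≤ 2.
Match coefficients ⇒ f(k) = 3*(k**2 + 4).
R(k) = B(k−1)·f(k)/C(k) = 3*(k**2 + 4)/(k**3 + 3*k**2 + 13*k + 8); s_k = R·t_k = (k**2 + 4)*factorial(k + 3)/3**k.
Verify: (k**3 + 3*k**2 + 13*k + 8)*factorial(k + 3)/(3*3**k) matches t_k.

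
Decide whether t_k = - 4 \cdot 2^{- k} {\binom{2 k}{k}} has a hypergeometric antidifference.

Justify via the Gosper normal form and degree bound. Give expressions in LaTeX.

r(k) = (2*k + 1)/(k + 1) after simplifying.
Factor: A=2*k + 1; B=k + 1; C=1.
Need (2*k + 1)·f(k+1) − (k)·f(k) = 1.
Bound: deg f ≤ -1.
d = -1 < 0 ⇒ no nonzero polynomial f; not summable.

No. Not Gosper-summable.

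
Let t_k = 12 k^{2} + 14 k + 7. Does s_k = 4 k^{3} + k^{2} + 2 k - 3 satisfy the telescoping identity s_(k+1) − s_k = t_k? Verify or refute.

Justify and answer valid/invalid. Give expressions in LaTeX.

s_(k+1) = 4*k**3 + 13*k**2 + 16*k + 4
s_(k+1) − s_k = 12*k**2 + 14*k + 7
(s_(k+1) − s_k) − t_k = 0

Valid — Δs_k = t_k.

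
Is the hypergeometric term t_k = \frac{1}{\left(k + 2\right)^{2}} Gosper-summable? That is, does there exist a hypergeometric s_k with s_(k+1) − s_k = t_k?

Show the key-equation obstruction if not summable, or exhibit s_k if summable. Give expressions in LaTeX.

The ratio is (k + 2)**2/(k + 3)**2.
Gosper form: A/B · C(k+1)/C(k) with A=k**2 + 4*k + 4, B=k**2 + 6*k + 9, C=1.
f must satisfy (k**2 + 4*k + 4)·f(k+1) − (k**2 + 4*k + 4)·f(k) = 1.
deg f ≤ 0 (via 2,2,0).
Write f(k) = c0. Then LHS − RHS = -1, requiring -1 = 0: contradictory. No certificate.

No; the coefficient equations for f are inconsistent.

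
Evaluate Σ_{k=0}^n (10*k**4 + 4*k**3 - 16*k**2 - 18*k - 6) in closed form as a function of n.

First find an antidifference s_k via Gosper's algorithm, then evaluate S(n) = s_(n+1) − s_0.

Ratio r(k) = (5*k**4 + 22*k**3 + 28*k**2 + k - 13)/(5*k**4 + 2*k**3 - 8*k**2 - 9*k - 3).
Take A(k)=1, B(k)=1, C(k)=k**4 + 2*k**3/5 - 8*k**2/5 - 9*k/5 - 3/5.
Need (1)·f(k+1) − (1)·f(k) = k**4 + 2*k**3/5 - 8*k**2/5 - 9*k/5 - 3/5.
deg f ≤ 5 (via 0,0,4).
Match coefficients ⇒ f(k) = k**3*(k**2 - 2*k - 2)/5.
Then R = B(k−1)f/C = k**3*(k**2 - 2*k - 2)/(5*k**4 + 2*k**3 - 8*k**2 - 9*k - 3), so s_k = R(k)·t_k = 2*k**3*(k**2 - 2*k - 2).
Check: Δs_k = 10*k**4 + 4*k**3 - 16*k**2 - 18*k - 6. ✓
Telescope: S(n) = s_(n+1) − s_(0) = 2*n**5 + 6*n**4 - 16*n**2 - 18*n - 6 − (0) = 2*n**5 + 6*n**4 - 16*n**2 - 18*n - 6.

S(n) = 2*n**5 + 6*n**4 - 16*n**2 - 18*n - 6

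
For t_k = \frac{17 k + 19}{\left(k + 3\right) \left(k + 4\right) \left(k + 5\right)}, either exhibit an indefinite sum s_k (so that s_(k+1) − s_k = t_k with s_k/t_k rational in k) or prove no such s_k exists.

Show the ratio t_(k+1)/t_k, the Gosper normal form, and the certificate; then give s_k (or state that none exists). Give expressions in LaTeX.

Compute t_(k+1)/t_k: get (k + 3)*(17*k + 36)/((k + 6)*(17*k + 19)).
Gosper form: A/B · C(k+1)/C(k) with A=k + 3, B=k + 6, C=k + 19/17.
Key eq: (k + 3)·f(k+1) = (k + 5)·f(k) + (k + 19/17).
From deg A=1, deg B=1, deg C=1: d=2.
Match coefficients ⇒ f(k) = k*(35*k + 41)/204.
Get s_k = R·t_k = k*(35*k + 41)/(12*(k + 3)*(k + 4)) with R(k) = B(k−1)f(k)/C(k) = k*(k + 5)*(35*k + 41)/(12*(17*k + 19)).
Δs = (17*k + 19)/(k**3 + 12*k**2 + 47*k + 60), as required.

s_k = \frac{k \left(35 k + 41\right)}{12 \left(k + 3\right) \left(k + 4\right)}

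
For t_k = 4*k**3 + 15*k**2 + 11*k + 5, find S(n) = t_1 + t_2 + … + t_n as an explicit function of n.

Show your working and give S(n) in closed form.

S(n) = n*(n**3 + 7*n**2 + 14*n + 13)

Step 1: r(k) = (4*k**3 + 27*k**2 + 53*k + 35)/(4*k**3 + 15*k**2 + 11*k + 5).
So A=1 and B=1, with C=k**3 + 15*k**2/4 + 11*k/4 + 5/4.
Solve (1)·f(k+1) − (1)·f(k) = k**3 + 15*k**2/4 + 11*k/4 + 5/4.
Degrees (0,0,3) ⇒ d ≤ 4.
A polynomial solution: f(k) = k*(k**3 + 3*k**2 - k + 2)/4.
Then R = B(k−1)f/C = k*(k**3 + 3*k**2 - k + 2)/(4*k**3 + 15*k**2 + 11*k + 5), so s_k = R(k)·t_k = k*(k**3 + 3*k**2 - k + 2).
Δs = 4*k**3 + 15*k**2 + 11*k + 5, as required.
Evaluate: s_(n+1) = n**4 + 7*n**3 + 14*n**2 + 13*n + 5; subtract s_(1) = 5 ⇒ S(n) = n*(n**3 + 7*n**2 + 14*n + 13).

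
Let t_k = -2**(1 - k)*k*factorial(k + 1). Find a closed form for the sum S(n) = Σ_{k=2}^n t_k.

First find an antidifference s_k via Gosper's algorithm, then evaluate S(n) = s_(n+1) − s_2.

Compute t_(k+1)/t_k: get (k + 1)*(k + 2)/(2*k).
A = k/2 + 1, B = 1, C = k.
Solve (k/2 + 1)·f(k+1) − (1)·f(k) = k.
Bound: deg f ≤ 0.
Solve for f: f(k) = 2 (degree 0 ≤ 0).
R(k) = B(k−1)·f(k)/C(k) = 2/k; s_k = R·t_k = -2**(2 - k)*factorial(k + 1).
Check: Δs_k = -2**(1 - k)*k*factorial(k + 1). ✓
Evaluate: s_(n+1) = -2**(1 - n)*factorial(n + 2); subtract s_(2) = -6 ⇒ S(n) = 6 - 2*factorial(n + 2)/2**n.

S(n) = 6 - 2*factorial(n + 2)/2**n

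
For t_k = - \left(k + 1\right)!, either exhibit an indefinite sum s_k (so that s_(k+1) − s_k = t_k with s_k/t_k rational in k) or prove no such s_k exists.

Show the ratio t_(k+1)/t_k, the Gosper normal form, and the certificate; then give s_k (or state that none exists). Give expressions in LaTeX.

r(k) = k + 2 after simplifying.
Gosper form: A/B · C(k+1)/C(k) with A=k + 2, B=1, C=1.
Solve (k + 2)·f(k+1) − (1)·f(k) = 1.
From deg A=1, deg B=0, deg C=0: d=-1.
d = -1 < 0 ⇒ no nonzero polynomial f; not summable.

none — t_k is not Gosper-summable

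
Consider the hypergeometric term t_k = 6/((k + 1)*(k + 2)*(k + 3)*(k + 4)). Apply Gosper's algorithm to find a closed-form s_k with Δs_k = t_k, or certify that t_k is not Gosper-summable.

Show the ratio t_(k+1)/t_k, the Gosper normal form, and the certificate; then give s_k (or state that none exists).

s_k = k*(k**2 + 6*k + 11)/(3*(k + 1)*(k + 2)*(k + 3))

Step 1: r(k) = (k + 1)/(k + 5).
Gosper form: A/B · C(k+1)/C(k) with A=k + 1, B=k + 5, C=1.
Set up (k + 1)·f(k+1) − (k + 4)·f(k) − (1) = 0.
Degrees (1,1,0) ⇒ d ≤ 3.
A polynomial solution: f(k) = k*(k**2 + 6*k + 11)/18.
Get s_k = R·t_k = k*(k**2 + 6*k + 11)/(3*(k + 1)*(k + 2)*(k + 3)) with R(k) = B(k−1)f(k)/C(k) = k*(k + 4)*(k**2 + 6*k + 11)/18.
s_(k+1) − s_k = 6/(k**4 + 10*k**3 + 35*k**2 + 50*k + 24) = t_k.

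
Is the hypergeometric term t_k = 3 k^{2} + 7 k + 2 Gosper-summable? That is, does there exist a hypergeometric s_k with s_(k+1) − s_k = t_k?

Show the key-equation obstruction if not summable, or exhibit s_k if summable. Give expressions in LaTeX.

Yes. s_k = k \left(k^{2} + 2 k - 1\right).

t_(k+1)/t_k = (3*k**2 + 13*k + 12)/(3*k**2 + 7*k + 2).
Gosper form: A/B · C(k+1)/C(k) with A=1, B=1, C=k**2 + 7*k/3 + 2/3.
f must satisfy (1)·f(k+1) − (1)·f(k) = k**2 + 7*k/3 + 2/3.
Degrees (0,0,2) ⇒ d ≤ 3.
Coefficient equations give f(k) = k*(k**2 + 2*k - 1)/3.
R(k) = B(k−1)·f(k)/C(k) = k*(k**2 + 2*k - 1)/((k + 2)*(3*k + 1)); s_k = R·t_k = k*(k**2 + 2*k - 1).
s_(k+1) − s_k = 3*k**2 + 7*k + 2 = t_k.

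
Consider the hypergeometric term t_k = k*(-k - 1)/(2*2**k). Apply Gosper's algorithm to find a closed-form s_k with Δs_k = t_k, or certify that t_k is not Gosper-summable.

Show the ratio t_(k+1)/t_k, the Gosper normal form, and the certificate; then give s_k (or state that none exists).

Ratio r(k) = (k + 2)/(2*k).
Gosper form: A/B · C(k+1)/C(k) with A=1/2, B=1, C=k**2 + k.
Solve (1/2)·f(k+1) − (1)·f(k) = k**2 + k.
deg f ≤ 2 (via 0,0,2).
Solve for f: f(k) = -2*(k**2 + 3*k + 4) (degree 2 ≤ 2).
Certificate R = B(k−1)f/C = -2*(k**2 + 3*k + 4)/(k*(k + 1)) gives s_k = (k**2 + 3*k + 4)/2**k.
Δs = k*(-k - 1)/(2*2**k), as required.

s_k = (k**2 + 3*k + 4)/2**k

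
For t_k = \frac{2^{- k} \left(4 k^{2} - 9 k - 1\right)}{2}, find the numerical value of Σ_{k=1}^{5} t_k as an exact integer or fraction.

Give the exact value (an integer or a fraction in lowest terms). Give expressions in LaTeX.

t_(k+1)/t_k = (4*k**2 - k - 6)/(2*(4*k**2 - 9*k - 1)).
A = 1/2, B = 1, C = k**2 - 9*k/4 - 1/4.
Set up (1/2)·f(k+1) − (1)·f(k) − (k**2 - 9*k/4 - 1/4) = 0.
From deg A=0, deg B=0, deg C=2: d=2.
A polynomial solution: f(k) = -(4*k**2 - k + 2)/2.
Get s_k = R·t_k = (-4*k**2 + k - 2)/2**k with R(k) = B(k−1)f(k)/C(k) = -2*(4*k**2 - k + 2)/(4*k**2 - 9*k - 1).
s_(k+1) − s_k = (4*k**2 - 9*k - 1)/(2*2**k) = t_k.
Sum = s_(6) − s_(1); s_(6) = -35/16, s_(1) = -5/2 ⇒ 5/16.

Σ = 5/16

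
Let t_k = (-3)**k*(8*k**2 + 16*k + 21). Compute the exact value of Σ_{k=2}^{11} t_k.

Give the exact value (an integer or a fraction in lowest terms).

Σ = -161026506

Compute t_(k+1)/t_k: get 3*(-8*k**2 - 32*k - 45)/(8*k**2 + 16*k + 21).
Gosper form: A/B · C(k+1)/C(k) with A=-3, B=1, C=k**2 + 2*k + 21/8.
Solve (-3)·f(k+1) − (1)·f(k) = k**2 + 2*k + 21/8.
deg f ≤ 2 (via 0,0,2).
A polynomial solution: f(k) = -(2*k**2 + k + 3)/8.
Then R = B(k−1)f/C = -(2*k**2 + k + 3)/(8*k**2 + 16*k + 21), so s_k = R(k)·t_k = (-3)**k*(-2*k**2 - k - 3).
Check: Δs_k = (-3)**k*(8*k**2 + 16*k + 21). ✓
Σ_(k=2)^(11) t_k = s_(12) − s_(2) = -161026623 − (-117) = -161026506.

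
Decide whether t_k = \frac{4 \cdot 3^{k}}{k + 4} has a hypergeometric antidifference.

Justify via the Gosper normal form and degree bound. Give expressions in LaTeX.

Ratio r(k) = 3*(k + 4)/(k + 5).
Take A(k)=3*k + 12, B(k)=k + 5, C(k)=1.
Key eq: (3*k + 12)·f(k+1) = (k + 4)·f(k) + (1).
Bound: deg f ≤ -1.
Bound -1 < 0, so the key equation has no polynomial solution.

No; the degree bound rules out any f.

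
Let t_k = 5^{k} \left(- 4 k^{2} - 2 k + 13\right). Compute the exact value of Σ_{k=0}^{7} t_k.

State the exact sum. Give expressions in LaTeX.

Compute t_(k+1)/t_k: get 5*(4*k**2 + 10*k - 7)/(4*k**2 + 2*k - 13).
A = 5, B = 1, C = k**2 + k/2 - 13/4.
Key eq: (5)·f(k+1) = (1)·f(k) + (k**2 + k/2 - 13/4).
deg f ≤ 2 (via 0,0,2).
A polynomial solution: f(k) = (k**2 - 2*k - 2)/4.
So s_k = (B(k−1)f/C)·t_k = ((k**2 - 2*k - 2)/(4*k**2 + 2*k - 13))·t_k = 5**k*(-k**2 + 2*k + 2).
Δs = 5**k*(-4*k**2 - 2*k + 13), as required.
Evaluate s at k=8 and k=0: -17968750 and 2; difference -17968752.

Σ = -17968752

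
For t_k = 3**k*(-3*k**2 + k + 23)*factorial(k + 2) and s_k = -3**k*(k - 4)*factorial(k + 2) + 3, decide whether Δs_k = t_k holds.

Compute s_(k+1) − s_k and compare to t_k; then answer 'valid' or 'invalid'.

Valid: the claim telescopes to t_k.

s_(k+1) = -3**(k + 1)*(k - 3)*factorial(k + 3) + 3
s_(k+1) − s_k = 3**k*(-3*k**2 + k + 23)*factorial(k + 2)
(s_(k+1) − s_k) − t_k = 0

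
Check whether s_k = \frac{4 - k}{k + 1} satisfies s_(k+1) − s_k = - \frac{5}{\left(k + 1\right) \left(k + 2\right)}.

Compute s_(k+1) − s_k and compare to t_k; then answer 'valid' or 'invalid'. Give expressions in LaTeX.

Valid: the claim telescopes to t_k.

s_(k+1) = (3 - k)/(k + 2)
s_(k+1) − s_k = -5/(k**2 + 3*k + 2)
(s_(k+1) − s_k) − t_k = 0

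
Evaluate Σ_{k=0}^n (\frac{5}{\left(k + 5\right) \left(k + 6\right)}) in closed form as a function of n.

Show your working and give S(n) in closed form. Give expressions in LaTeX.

S(n) = \frac{n + 1}{n + 6}

The ratio is (k + 5)/(k + 7).
Gosper form: A/B · C(k+1)/C(k) with A=k + 5, B=k + 7, C=1.
Key eq: (k + 5)·f(k+1) = (k + 6)·f(k) + (1).
Bound: deg f ≤ 1.
A polynomial solution: f(k) = k/5.
Get s_k = R·t_k = k/(k + 5) with R(k) = B(k−1)f(k)/C(k) = k*(k + 6)/5.
Verify: 5/(k**2 + 11*k + 30) matches t_k.
Telescope: S(n) = s_(n+1) − s_(0) = (n + 1)/(n + 6) − (0) = (n + 1)/(n + 6).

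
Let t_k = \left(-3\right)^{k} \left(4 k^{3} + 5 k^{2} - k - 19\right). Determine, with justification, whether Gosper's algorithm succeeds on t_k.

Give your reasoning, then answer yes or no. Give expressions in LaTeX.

Yes. s_k = \left(-3\right)^{k} \left(- k^{3} + k^{2} + k + 4\right).

Compute t_(k+1)/t_k: get 3*(-4*k**3 - 17*k**2 - 21*k + 11)/(4*k**3 + 5*k**2 - k - 19).
Normal form (A,B,C) = (-3, 1, k**3 + 5*k**2/4 - k/4 - 19/4).
Solve (-3)·f(k+1) − (1)·f(k) = k**3 + 5*k**2/4 - k/4 - 19/4.
From deg A=0, deg B=0, deg C=3: d=3.
Match coefficients ⇒ f(k) = -(k**3 - k**2 - k - 4)/4.
Then R = B(k−1)f/C = -(k**3 - k**2 - k - 4)/(4*k**3 + 5*k**2 - k - 19), so s_k = R(k)·t_k = (-3)**k*(-k**3 + k**2 + k + 4).
Check: Δs_k = (-3)**k*(4*k**3 + 5*k**2 - k - 19). ✓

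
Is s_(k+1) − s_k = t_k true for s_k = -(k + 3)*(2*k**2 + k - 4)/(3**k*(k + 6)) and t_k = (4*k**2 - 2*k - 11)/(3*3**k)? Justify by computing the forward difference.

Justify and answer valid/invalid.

s_(k+1) = -(k + 4)*(k + 2*(k + 1)**2 - 3)/(3*3**k*(k + 7))
s_(k+1) − s_k = (4*k**4 + 38*k**3 + 47*k**2 - 167*k - 228)/(3*3**k*(k**2 + 13*k + 42))
(s_(k+1) − s_k) − t_k = 2*(-2*k**3 - 14*k**2 + 10*k + 39)/(3**k*(k**2 + 13*k + 42))

Invalid: residual 2*(-2*k**3 - 14*k**2 + 10*k + 39)/(3**k*(k**2 + 13*k + 42)) ≠ 0.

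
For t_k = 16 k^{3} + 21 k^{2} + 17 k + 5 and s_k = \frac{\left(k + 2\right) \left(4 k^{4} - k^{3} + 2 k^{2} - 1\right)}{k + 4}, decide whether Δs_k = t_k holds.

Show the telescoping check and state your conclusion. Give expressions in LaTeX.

Invalid: residual \frac{2 \left(- 12 k^{4} - 86 k^{3} - 99 k^{2} - 73 k - 21\right)}{k^{2} + 9 k + 20} ≠ 0.

s_(k+1) = (k + 3)*(4*(k + 1)**4 - (k + 1)**3 + 2*(k + 1)**2 - 1)/(k + 5)
s_(k+1) − s_k = (16*k**5 + 141*k**4 + 354*k**3 + 380*k**2 + 239*k + 58)/(k**2 + 9*k + 20)
(s_(k+1) − s_k) − t_k = 2*(-12*k**4 - 86*k**3 - 99*k**2 - 73*k - 21)/(k**2 + 9*k + 20)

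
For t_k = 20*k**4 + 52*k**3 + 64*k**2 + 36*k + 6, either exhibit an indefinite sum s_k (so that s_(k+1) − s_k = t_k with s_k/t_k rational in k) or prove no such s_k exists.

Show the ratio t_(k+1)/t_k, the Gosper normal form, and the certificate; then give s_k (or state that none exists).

s_k = k*(4*k**4 + 3*k**3 + 2*k**2 - k - 2)

Ratio r(k) = (10*k**4 + 66*k**3 + 170*k**2 + 200*k + 89)/(10*k**4 + 26*k**3 + 32*k**2 + 18*k + 3).
A = 1, B = 1, C = k**4 + 13*k**3/5 + 16*k**2/5 + 9*k/5 + 3/10.
f must satisfy (1)·f(k+1) − (1)·f(k) = k**4 + 13*k**3/5 + 16*k**2/5 + 9*k/5 + 3/10.
Degrees (0,0,4) ⇒ d ≤ 5.
A polynomial solution: f(k) = k*(4*k**4 + 3*k**3 + 2*k**2 - k - 2)/20.
R(k) = B(k−1)·f(k)/C(k) = k*(4*k**4 + 3*k**3 + 2*k**2 - k - 2)/(2*(10*k**4 + 26*k**3 + 32*k**2 + 18*k + 3)); s_k = R·t_k = k*(4*k**4 + 3*k**3 + 2*k**2 - k - 2).
s_(k+1) − s_k = 20*k**4 + 52*k**3 + 64*k**2 + 36*k + 6 = t_k.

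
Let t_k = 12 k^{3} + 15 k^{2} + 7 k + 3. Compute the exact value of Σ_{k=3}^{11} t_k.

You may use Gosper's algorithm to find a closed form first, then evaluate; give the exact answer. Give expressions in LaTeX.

Compute t_(k+1)/t_k: get (12*k**3 + 51*k**2 + 73*k + 37)/(12*k**3 + 15*k**2 + 7*k + 3).
Take A(k)=1, B(k)=1, C(k)=k**3 + 5*k**2/4 + 7*k/12 + 1/4.
Set up (1)·f(k+1) − (1)·f(k) − (k**3 + 5*k**2/4 + 7*k/12 + 1/4) = 0.
d = 4 from the (0,0,3) case.
Match coefficients ⇒ f(k) = k*(3*k**3 - k**2 - k + 2)/12.
Then R = B(k−1)f/C = k*(3*k**3 - k**2 - k + 2)/(12*k**3 + 15*k**2 + 7*k + 3), so s_k = R(k)·t_k = k*(3*k**3 - k**2 - k + 2).
s_(k+1) − s_k = 12*k**3 + 15*k**2 + 7*k + 3 = t_k.
Telescoping: Σ = s_(12) − s_(3) = 60360 − (213) = 60147.

Σ = 60147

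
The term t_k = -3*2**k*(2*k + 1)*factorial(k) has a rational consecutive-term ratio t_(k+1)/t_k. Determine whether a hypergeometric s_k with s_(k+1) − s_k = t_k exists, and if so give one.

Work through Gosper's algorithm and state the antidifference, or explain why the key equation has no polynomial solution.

Step 1: r(k) = 2*(k + 1)*(2*k + 3)/(2*k + 1).
Gosper form: A/B · C(k+1)/C(k) with A=2*k + 2, B=1, C=k + 1/2.
Solve (2*k + 2)·f(k+1) − (1)·f(k) = k + 1/2.
deg f ≤ 0 (via 1,0,1).
Solving with deg f ≤ 0: f(k) = 1/2.
Get s_k = R·t_k = -3*2**k*factorial(k) with R(k) = B(k−1)f(k)/C(k) = 1/(2*k + 1).
s_(k+1) − s_k = -3*2**k*(2*k + 1)*factorial(k) = t_k.

s_k = -3*2**k*factorial(k)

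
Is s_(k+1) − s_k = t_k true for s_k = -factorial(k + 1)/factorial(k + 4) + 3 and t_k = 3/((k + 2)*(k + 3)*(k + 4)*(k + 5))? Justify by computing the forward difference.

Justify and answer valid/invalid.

s_(k+1) = -factorial(k + 2)/factorial(k + 5) + 3
s_(k+1) − s_k = 3/((k + 2)*(k + 3)*(k + 4)*(k + 5))
(s_(k+1) − s_k) − t_k = 0

valid (s_(k+1) − s_k reduces to t_k)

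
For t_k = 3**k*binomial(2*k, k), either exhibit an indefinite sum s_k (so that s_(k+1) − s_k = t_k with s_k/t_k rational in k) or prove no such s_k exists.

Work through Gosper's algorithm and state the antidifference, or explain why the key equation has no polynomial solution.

no hypergeometric antidifference exists

t_(k+1)/t_k = 6*(2*k + 1)/(k + 1).
Take A(k)=12*k + 6, B(k)=k + 1, C(k)=1.
Need (12*k + 6)·f(k+1) − (k)·f(k) = 1.
From deg A=1, deg B=1, deg C=0: d=-1.
Bound -1 < 0, so the key equation has no polynomial solution.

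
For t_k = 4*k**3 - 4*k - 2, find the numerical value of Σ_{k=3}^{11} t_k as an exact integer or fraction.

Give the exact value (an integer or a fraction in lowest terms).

Σ = 17118

The ratio is (2*k - 2*(k + 1)**3 + 3)/(-2*k**3 + 2*k + 1).
Factor: A=1; B=1; C=k**3 - k - 1/2.
f must satisfy (1)·f(k+1) − (1)·f(k) = k**3 - k - 1/2.
Bound: deg f ≤ 4.
A polynomial solution: f(k) = k**2*(k**2 - 2*k - 1)/4.
R(k) = B(k−1)·f(k)/C(k) = k**2*(k**2 - 2*k - 1)/(2*(2*k**3 - 2*k - 1)); s_k = R·t_k = k**2*(k**2 - 2*k - 1).
s_(k+1) − s_k = 4*k**3 - 4*k - 2 = t_k.
Σ_(k=3)^(11) t_k = s_(12) − s_(3) = 17136 − (18) = 17118.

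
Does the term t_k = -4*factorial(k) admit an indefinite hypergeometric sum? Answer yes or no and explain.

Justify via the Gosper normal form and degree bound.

No. Not Gosper-summable.

The ratio is k + 1.
A = k + 1, B = 1, C = 1.
Set up (k + 1)·f(k+1) − (1)·f(k) − (1) = 0.
Degrees (1,0,0) ⇒ d ≤ -1.
Bound -1 < 0, so the key equation has no polynomial solution.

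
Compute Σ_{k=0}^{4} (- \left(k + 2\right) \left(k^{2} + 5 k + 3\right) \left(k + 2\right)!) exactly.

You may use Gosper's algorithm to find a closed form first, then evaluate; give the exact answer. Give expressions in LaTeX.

Σ = -186486

The ratio is (k + 3)**2*(5*k + (k + 1)**2 + 8)/((k + 2)*(k**2 + 5*k + 3)).
Take A(k)=k + 3, B(k)=1, C(k)=k**3 + 7*k**2 + 13*k + 6.
Need (k + 3)·f(k+1) − (1)·f(k) = k**3 + 7*k**2 + 13*k + 6.
Degrees (1,0,3) ⇒ d ≤ 2.
Coefficient equations give f(k) = k**2 + 3*k - 3.
Get s_k = R·t_k = -(k**2 + 3*k - 3)*factorial(k + 2) with R(k) = B(k−1)f(k)/C(k) = (k**2 + 3*k - 3)/((k + 2)*(k**2 + 5*k + 3)).
s_(k+1) − s_k = -(k + 2)*(k**2 + 5*k + 3)*factorial(k + 2) = t_k.
Sum = s_(5) − s_(0); s_(5) = -186480, s_(0) = 6 ⇒ -186486.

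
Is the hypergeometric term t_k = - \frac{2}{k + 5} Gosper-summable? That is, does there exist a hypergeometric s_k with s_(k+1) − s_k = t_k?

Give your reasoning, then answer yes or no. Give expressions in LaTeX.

No. Not Gosper-summable.

The ratio is (k + 5)/(k + 6).
Factor: A=k + 5; B=k + 6; C=1.
Solve (k + 5)·f(k+1) − (k + 5)·f(k) = 1.
Bound: deg f ≤ 0.
Put f(k) = c0: A·f(k+1) − B(k−1)·f(k) − C = -1; need -1 = 0 — inconsistent ⇒ no f, not summable.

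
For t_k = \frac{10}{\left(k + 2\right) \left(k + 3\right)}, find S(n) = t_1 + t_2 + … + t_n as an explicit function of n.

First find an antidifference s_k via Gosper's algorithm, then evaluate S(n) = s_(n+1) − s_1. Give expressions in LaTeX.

Compute t_(k+1)/t_k: get (k + 2)/(k + 4).
Factor: A=k + 2; B=k + 4; C=1.
Key eq: (k + 2)·f(k+1) = (k + 3)·f(k) + (1).
From deg A=1, deg B=1, deg C=0: d=1.
Match coefficients ⇒ f(k) = k/2.
Then R = B(k−1)f/C = k*(k + 3)/2, so s_k = R(k)·t_k = 5*k/(k + 2).
Δs = 10/(k**2 + 5*k + 6), as required.
s_(n+1) = 5*(n + 1)/(n + 3) and s_(1) = 5/3, so S(n) = 10*n/(3*(n + 3)).

S(n) = \frac{10 n}{3 \left(n + 3\right)}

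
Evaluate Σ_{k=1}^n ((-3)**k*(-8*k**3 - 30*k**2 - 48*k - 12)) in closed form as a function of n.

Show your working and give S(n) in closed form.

S(n) = -6*(-3)**n*n**3 - 27*(-3)**n*n**2 - 45*(-3)**n*n - 15*(-3)**n + 15

Ratio r(k) = 3*(-4*k**3 - 27*k**2 - 66*k - 49)/(4*k**3 + 15*k**2 + 24*k + 6).
Take A(k)=-3, B(k)=1, C(k)=k**3 + 15*k**2/4 + 6*k + 3/2.
Need (-3)·f(k+1) − (1)·f(k) = k**3 + 15*k**2/4 + 6*k + 3/2.
From deg A=0, deg B=0, deg C=3: d=3.
Coefficient equations give f(k) = -(2*k**3 + 3*k**2 + 3*k - 3)/8.
So s_k = (B(k−1)f/C)·t_k = (-(2*k**3 + 3*k**2 + 3*k - 3)/(2*(4*k**3 + 15*k**2 + 24*k + 6)))·t_k = (-3)**k*(2*k**3 + 3*k**2 + 3*k - 3).
s_(k+1) − s_k = (-3)**k*(-8*k**3 - 30*k**2 - 48*k - 12) = t_k.
Evaluate: s_(n+1) = (-3)**(n + 1)*(2*n**3 + 9*n**2 + 15*n + 5); subtract s_(1) = -15 ⇒ S(n) = -6*(-3)**n*n**3 - 27*(-3)**n*n**2 - 45*(-3)**n*n - 15*(-3)**n + 15.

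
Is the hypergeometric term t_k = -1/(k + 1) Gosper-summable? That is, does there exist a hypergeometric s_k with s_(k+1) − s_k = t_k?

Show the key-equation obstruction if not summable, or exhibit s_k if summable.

Step 1: r(k) = (k + 1)/(k + 2).
Gosper form: A/B · C(k+1)/C(k) with A=k + 1, B=k + 2, C=1.
Need (k + 1)·f(k+1) − (k + 1)·f(k) = 1.
From deg A=1, deg B=1, deg C=0: d=0.
Write f(k) = c0. Then LHS − RHS = -1, requiring -1 = 0: contradictory. No certificate.

No. Not Gosper-summable.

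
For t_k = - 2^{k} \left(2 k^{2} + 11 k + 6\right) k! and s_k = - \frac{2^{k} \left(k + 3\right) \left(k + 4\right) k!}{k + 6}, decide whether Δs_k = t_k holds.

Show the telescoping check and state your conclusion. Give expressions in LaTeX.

s_(k+1) = -2**(k + 1)*(k + 4)*(k + 5)*factorial(k + 1)/(k + 7)
s_(k+1) − s_k = -2**k*(k + 4)*(2*k**3 + 23*k**2 + 72*k + 39)*factorial(k)/((k + 6)*(k + 7))
(s_(k+1) − s_k) − t_k = 3*2**k*(2*k**3 + 23*k**2 + 71*k + 32)*factorial(k)/((k + 6)*(k + 7))

Invalid: residual \frac{3 \cdot 2^{k} \left(2 k^{3} + 23 k^{2} + 71 k + 32\right) k!}{\left(k + 6\right) \left(k + 7\right)} ≠ 0.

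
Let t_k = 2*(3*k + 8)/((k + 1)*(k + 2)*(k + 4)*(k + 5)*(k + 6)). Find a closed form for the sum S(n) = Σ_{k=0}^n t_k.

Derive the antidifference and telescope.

S(n) = (n**3 + 13*n**2 + 52*n + 40)/(10*(n**3 + 13*n**2 + 52*n + 60))

The ratio is (k + 1)*(k + 4)*(3*k + 11)/((k + 3)*(k + 7)*(3*k + 8)).
Factor: A=k + 1; B=k + 7; C=k**2 + 17*k/3 + 8.
f must satisfy (k + 1)·f(k+1) − (k + 6)·f(k) = k**2 + 17*k/3 + 8.
Bound: deg f ≤ 5.
A polynomial solution: f(k) = k*(k + 2)*(k + 3)*(k**2 + 10*k + 29)/60.
R(k) = B(k−1)·f(k)/C(k) = k*(k + 2)*(k + 6)*(k**2 + 10*k + 29)/(20*(3*k + 8)); s_k = R·t_k = k*(k**2 + 10*k + 29)/(10*(k**3 + 10*k**2 + 29*k + 20)).
Verify: 2*(3*k + 8)/(k**5 + 18*k**4 + 121*k**3 + 372*k**2 + 508*k + 240) matches t_k.
s_(n+1) = (n**3 + 13*n**2 + 52*n + 40)/(10*(n**3 + 13*n**2 + 52*n + 60)) and s_(0) = 0, so S(n) = (n**3 + 13*n**2 + 52*n + 40)/(10*(n**3 + 13*n**2 + 52*n + 60)).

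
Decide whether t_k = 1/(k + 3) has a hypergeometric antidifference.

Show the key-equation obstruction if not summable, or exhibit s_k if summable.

Ratio r(k) = (k + 3)/(k + 4).
Gosper form: A/B · C(k+1)/C(k) with A=k + 3, B=k + 4, C=1.
Key eq: (k + 3)·f(k+1) = (k + 3)·f(k) + (1).
deg f ≤ 0 (via 1,1,0).
Generic f = c0 gives residual -1; -1 = 0 cannot hold, so t_k is not Gosper-summable.

No; the coefficient equations for f are inconsistent.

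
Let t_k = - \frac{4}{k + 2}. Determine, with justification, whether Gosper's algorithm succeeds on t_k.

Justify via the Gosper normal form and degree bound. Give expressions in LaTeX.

Compute t_(k+1)/t_k: get (k + 2)/(k + 3).
Take A(k)=k + 2, B(k)=k + 3, C(k)=1.
Set up (k + 2)·f(k+1) − (k + 2)·f(k) − (1) = 0.
Bound: deg f ≤ 0.
f = c0 ⇒ A·f(k+1) − B(k−1)·f(k) − C = -1. The system {-1 = 0} is inconsistent; no antidifference.

No — key equation has no polynomial f.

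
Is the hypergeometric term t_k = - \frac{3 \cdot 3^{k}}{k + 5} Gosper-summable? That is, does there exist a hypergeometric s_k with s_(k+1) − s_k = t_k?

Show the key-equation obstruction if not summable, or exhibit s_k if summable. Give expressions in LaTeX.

No — key equation has no polynomial f.

Ratio r(k) = 3*(k + 5)/(k + 6).
Take A(k)=3*k + 15, B(k)=k + 6, C(k)=1.
Key eq: (3*k + 15)·f(k+1) = (k + 5)·f(k) + (1).
Bound: deg f ≤ -1.
d = -1 < 0 ⇒ no nonzero polynomial f; not summable.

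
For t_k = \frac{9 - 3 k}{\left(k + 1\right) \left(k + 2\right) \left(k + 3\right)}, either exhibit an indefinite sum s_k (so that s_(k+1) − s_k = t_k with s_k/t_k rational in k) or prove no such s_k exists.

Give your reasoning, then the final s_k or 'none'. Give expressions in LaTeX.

Step 1: r(k) = (k - 2)*(k + 1)/((k - 3)*(k + 4)).
Take A(k)=k + 1, B(k)=k + 4, C(k)=k - 3.
Key eq: (k + 1)·f(k+1) = (k + 3)·f(k) + (k - 3).
From deg A=1, deg B=1, deg C=1: d=2.
A polynomial solution: f(k) = -k*(k + 5)/2.
Then R = B(k−1)f/C = -k*(k + 3)*(k + 5)/(2*(k - 3)), so s_k = R(k)·t_k = 3*k*(k + 5)/(2*(k + 1)*(k + 2)).
Verify: 3*(3 - k)/(k**3 + 6*k**2 + 11*k + 6) matches t_k.

s_k = \frac{3 k \left(k + 5\right)}{2 \left(k + 1\right) \left(k + 2\right)}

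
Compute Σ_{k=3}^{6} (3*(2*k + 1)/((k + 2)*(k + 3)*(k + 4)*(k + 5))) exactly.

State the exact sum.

t_(k+1)/t_k = (k + 2)*(2*k + 3)/((k + 6)*(2*k + 1)).
So A=k + 2 and B=k + 6, with C=k + 1/2.
Solve (k + 2)·f(k+1) − (k + 5)·f(k) = k + 1/2.
Degrees (1,1,1) ⇒ d ≤ 3.
Coefficient equations give f(k) = k*(k**2 + 9*k + 2)/48.
Then R = B(k−1)f/C = k*(k + 5)*(k**2 + 9*k + 2)/(24*(2*k + 1)), so s_k = R(k)·t_k = k*(k**2 + 9*k + 2)/(8*(k + 2)*(k + 3)*(k + 4)).
Δs = 3*(2*k + 1)/(k**4 + 14*k**3 + 71*k**2 + 154*k + 120), as required.
Evaluate s at k=7 and k=3: 133/1320 and 19/280; difference 38/1155.

Σ = 38/1155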